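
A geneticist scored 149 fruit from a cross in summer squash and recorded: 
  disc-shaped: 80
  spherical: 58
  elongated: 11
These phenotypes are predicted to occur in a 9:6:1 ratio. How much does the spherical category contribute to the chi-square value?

The 9:6:1 ratio has 16 parts, so with N = 149 the expected counts are:
  disc-shaped: 149 × 9/16 = 83.8125
  spherical: 149 × 6/16 = 55.875
  elongated: 149 × 1/16 = 9.3125
Contribution of spherical: (58 − 55.875)² / 55.875 = 0.0808

0.081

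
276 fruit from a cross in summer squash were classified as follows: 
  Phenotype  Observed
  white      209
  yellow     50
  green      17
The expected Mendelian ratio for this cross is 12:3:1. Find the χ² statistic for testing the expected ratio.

0.082

Expected counts for N = 276 under a 12:3:1 ratio (total parts = 16):
  white: 276 × 12/16 = 207
  yellow: 276 × 3/16 = 51.75
  green: 276 × 1/16 = 17.25
χ² = Σ (O − E)² / E
  white: (209 − 207)² / 207 = 0.0193
  yellow: (50 − 51.75)² / 51.75 = 0.0592
  green: (17 − 17.25)² / 17.25 = 0.0036
χ² = 0.0193 + 0.0592 + 0.0036 = 0.0821 ≈ 0.082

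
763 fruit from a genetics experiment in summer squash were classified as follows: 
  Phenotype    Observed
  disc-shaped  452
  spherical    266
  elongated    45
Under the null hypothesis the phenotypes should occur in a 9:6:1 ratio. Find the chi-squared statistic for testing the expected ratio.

Total ratio parts = 16. Expected numbers out of 763:
  disc-shaped: 763 × 9/16 = 429.1875
  spherical: 763 × 6/16 = 286.125
  elongated: 763 × 1/16 = 47.6875
χ² = Σ (O − E)² / E
  disc-shaped: (452 − 429.1875)² / 429.1875 = 1.2125
  spherical: (266 − 286.125)² / 286.125 = 1.4155
  elongated: (45 − 47.6875)² / 47.6875 = 0.1515
χ² = 1.2125 + 1.4155 + 0.1515 = 2.7795 ≈ 2.780

2.780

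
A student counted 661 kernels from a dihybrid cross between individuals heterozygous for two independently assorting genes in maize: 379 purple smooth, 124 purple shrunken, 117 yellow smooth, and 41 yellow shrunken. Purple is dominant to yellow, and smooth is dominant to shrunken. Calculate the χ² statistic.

A dihybrid F₂ with independent assortment and complete dominance at both loci gives a 9:3:3:1 phenotypic ratio.
The 9:3:3:1 ratio has 16 parts, so with N = 661 the expected counts are:
  purple smooth: 661 × 9/16 = 371.8125
  purple shrunken: 661 × 3/16 = 123.9375
  yellow smooth: 661 × 3/16 = 123.9375
  yellow shrunken: 661 × 1/16 = 41.3125
χ² = Σ (O − E)² / E
  purple smooth: (379 − 371.8125)² / 371.8125 = 0.1389
  purple shrunken: (124 − 123.9375)² / 123.9375 = 0.0000
  yellow smooth: (117 − 123.9375)² / 123.9375 = 0.3883
  yellow shrunken: (41 − 41.3125)² / 41.3125 = 0.0024
χ² = 0.1389 + 0.0000 + 0.3883 + 0.0024 = 0.5296 ≈ 0.530

0.530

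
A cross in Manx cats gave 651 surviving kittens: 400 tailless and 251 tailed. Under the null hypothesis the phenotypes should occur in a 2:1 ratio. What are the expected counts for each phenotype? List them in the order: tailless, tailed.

434, 217

Total ratio parts = 3. Expected numbers out of 651:
  tailless: 651 × 2/3 = 434
  tailed: 651 × 1/3 = 217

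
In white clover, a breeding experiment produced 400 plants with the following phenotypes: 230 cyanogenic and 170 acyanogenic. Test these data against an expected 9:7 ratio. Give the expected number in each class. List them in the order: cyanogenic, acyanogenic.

The 9:7 ratio has 16 parts, so with N = 400 the expected counts are:
  cyanogenic: 400 × 9/16 = 225
  acyanogenic: 400 × 7/16 = 175

225, 175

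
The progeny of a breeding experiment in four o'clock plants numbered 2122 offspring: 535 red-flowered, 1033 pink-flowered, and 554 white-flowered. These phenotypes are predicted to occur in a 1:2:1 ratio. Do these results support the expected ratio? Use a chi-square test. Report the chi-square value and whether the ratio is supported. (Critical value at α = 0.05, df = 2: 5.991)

Total ratio parts = 4. Expected numbers out of 2122:
  red-flowered: 2122 × 1/4 = 530.5
  pink-flowered: 2122 × 2/4 = 1061
  white-flowered: 2122 × 1/4 = 530.5
χ² = Σ (O − E)² / E
  red-flowered: (535 − 530.5)² / 530.5 = 0.0382
  pink-flowered: (1033 − 1061)² / 1061 = 0.7389
  white-flowered: (554 − 530.5)² / 530.5 = 1.0410
χ² = 0.0382 + 0.7389 + 1.0410 = 1.8181 ≈ 1.818
Degrees of freedom = 3 − 1 = 2; critical value at α = 0.05 is 5.991.
Since 1.818 < 5.991, we fail to reject the null hypothesis — the data are consistent with the 1:2:1 ratio.

1.818; consistent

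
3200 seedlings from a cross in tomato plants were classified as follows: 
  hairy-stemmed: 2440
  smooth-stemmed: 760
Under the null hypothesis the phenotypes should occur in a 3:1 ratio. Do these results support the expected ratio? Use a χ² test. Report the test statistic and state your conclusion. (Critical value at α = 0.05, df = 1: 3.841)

2.667; consistent

Total ratio parts = 4. Expected numbers out of 3200:
  hairy-stemmed: 3200 × 3/4 = 2400
  smooth-stemmed: 3200 × 1/4 = 800
χ² = Σ (O − E)² / E
  hairy-stemmed: (2440 − 2400)² / 2400 = 0.6667
  smooth-stemmed: (760 − 800)² / 800 = 2.0000
χ² = 0.6667 + 2.0000 = 2.6667 ≈ 2.667
Degrees of freedom = 2 − 1 = 1; critical value at α = 0.05 is 3.841.
Since 2.667 < 3.841, we fail to reject the null hypothesis — the data are consistent with the 3:1 ratio.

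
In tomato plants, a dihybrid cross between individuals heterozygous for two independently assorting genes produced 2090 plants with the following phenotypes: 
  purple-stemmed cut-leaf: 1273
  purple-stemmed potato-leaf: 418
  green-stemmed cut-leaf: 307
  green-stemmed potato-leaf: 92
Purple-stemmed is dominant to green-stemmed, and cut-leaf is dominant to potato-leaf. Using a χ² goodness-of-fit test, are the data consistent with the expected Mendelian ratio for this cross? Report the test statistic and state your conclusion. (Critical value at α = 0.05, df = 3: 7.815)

A dihybrid F₂ with independent assortment and complete dominance at both loci gives a 9:3:3:1 phenotypic ratio.
Expected counts for N = 2090 under a 9:3:3:1 ratio (total parts = 16):
  purple-stemmed cut-leaf: 2090 × 9/16 = 1175.625
  purple-stemmed potato-leaf: 2090 × 3/16 = 391.875
  green-stemmed cut-leaf: 2090 × 3/16 = 391.875
  green-stemmed potato-leaf: 2090 × 1/16 = 130.625
χ² = Σ (O − E)² / E
  purple-stemmed cut-leaf: (1273 − 1175.625)² / 1175.625 = 8.0654
  purple-stemmed potato-leaf: (418 − 391.875)² / 391.875 = 1.7417
  green-stemmed cut-leaf: (307 − 391.875)² / 391.875 = 18.3828
  green-stemmed potato-leaf: (92 − 130.625)² / 130.625 = 11.4212
χ² = 8.0654 + 1.7417 + 18.3828 + 11.4212 = 39.6111 ≈ 39.611
Degrees of freedom = 4 − 1 = 3; critical value at α = 0.05 is 7.815.
Since 39.611 > 7.815, we reject the null hypothesis — the data do not fit the 9:3:3:1 ratio.

39.611; not consistent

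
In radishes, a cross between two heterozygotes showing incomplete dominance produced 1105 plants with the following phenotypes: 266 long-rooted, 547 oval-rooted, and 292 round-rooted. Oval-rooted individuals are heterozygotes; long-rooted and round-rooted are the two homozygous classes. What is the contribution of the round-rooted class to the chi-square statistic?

With incomplete dominance, a heterozygote × heterozygote cross gives a 1:2:1 phenotypic ratio.
Expected counts for N = 1105 under a 1:2:1 ratio (total parts = 4):
  long-rooted: 1105 × 1/4 = 276.25
  oval-rooted: 1105 × 2/4 = 552.5
  round-rooted: 1105 × 1/4 = 276.25
Contribution of round-rooted: (292 − 276.25)² / 276.25 = 0.8980

0.898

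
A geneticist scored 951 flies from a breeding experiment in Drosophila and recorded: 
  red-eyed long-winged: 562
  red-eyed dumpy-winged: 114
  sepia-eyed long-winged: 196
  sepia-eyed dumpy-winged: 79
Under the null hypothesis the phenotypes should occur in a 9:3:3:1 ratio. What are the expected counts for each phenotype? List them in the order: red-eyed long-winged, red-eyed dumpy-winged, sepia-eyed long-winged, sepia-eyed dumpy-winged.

Total ratio parts = 16. Expected numbers out of 951:
  red-eyed long-winged: 951 × 9/16 = 534.9375
  red-eyed dumpy-winged: 951 × 3/16 = 178.3125
  sepia-eyed long-winged: 951 × 3/16 = 178.3125
  sepia-eyed dumpy-winged: 951 × 1/16 = 59.4375

534.9375, 178.3125, 178.3125, 59.4375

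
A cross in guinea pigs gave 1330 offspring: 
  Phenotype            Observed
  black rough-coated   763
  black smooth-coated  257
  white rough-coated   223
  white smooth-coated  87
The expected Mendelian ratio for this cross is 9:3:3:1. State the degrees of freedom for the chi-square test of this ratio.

3

A goodness-of-fit test with 4 phenotype classes has df = 4 − 1 = 3.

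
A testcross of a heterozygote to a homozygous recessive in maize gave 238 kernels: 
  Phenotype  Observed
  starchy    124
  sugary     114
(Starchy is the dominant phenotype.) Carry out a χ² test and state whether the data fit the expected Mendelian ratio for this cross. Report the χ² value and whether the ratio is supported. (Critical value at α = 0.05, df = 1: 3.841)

0.420; consistent

A testcross of a heterozygote (Aa × aa) gives a 1:1 phenotypic ratio.
Total ratio parts = 2. Expected numbers out of 238:
  starchy: 238 × 1/2 = 119
  sugary: 238 × 1/2 = 119
χ² = Σ (O − E)² / E
  starchy: (124 − 119)² / 119 = 0.2101
  sugary: (114 − 119)² / 119 = 0.2101
χ² = 0.2101 + 0.2101 = 0.4202 ≈ 0.420
Degrees of freedom = 2 − 1 = 1; critical value at α = 0.05 is 3.841.
Since 0.420 < 3.841, we fail to reject the null hypothesis — the data are consistent with the 1:1 ratio.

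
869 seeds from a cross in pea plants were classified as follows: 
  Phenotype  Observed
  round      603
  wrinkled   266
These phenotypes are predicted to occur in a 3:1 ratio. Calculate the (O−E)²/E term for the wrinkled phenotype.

Under the 3:1 hypothesis (Σ ratio = 4, N = 869):
  round: 869 × 3/4 = 651.75
  wrinkled: 869 × 1/4 = 217.25
Contribution of wrinkled: (266 − 217.25)² / 217.25 = 10.9393

10.939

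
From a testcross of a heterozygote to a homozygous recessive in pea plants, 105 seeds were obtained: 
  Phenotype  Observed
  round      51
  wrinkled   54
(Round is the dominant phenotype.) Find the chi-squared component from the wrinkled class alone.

0.043

A testcross of a heterozygote (Aa × aa) gives a 1:1 phenotypic ratio.
Expected counts for N = 105 under a 1:1 ratio (total parts = 2):
  round: 105 × 1/2 = 52.5
  wrinkled: 105 × 1/2 = 52.5
Contribution of wrinkled: (54 − 52.5)² / 52.5 = 0.0429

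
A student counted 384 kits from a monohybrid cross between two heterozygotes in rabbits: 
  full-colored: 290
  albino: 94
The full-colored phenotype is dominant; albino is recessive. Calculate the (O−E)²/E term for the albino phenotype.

0.042

For a monohybrid cross between heterozygotes with complete dominance, the expected phenotypic ratio is 3:1.
Expected counts for N = 384 under a 3:1 ratio (total parts = 4):
  full-colored: 384 × 3/4 = 288
  albino: 384 × 1/4 = 96
Contribution of albino: (94 − 96)² / 96 = 0.0417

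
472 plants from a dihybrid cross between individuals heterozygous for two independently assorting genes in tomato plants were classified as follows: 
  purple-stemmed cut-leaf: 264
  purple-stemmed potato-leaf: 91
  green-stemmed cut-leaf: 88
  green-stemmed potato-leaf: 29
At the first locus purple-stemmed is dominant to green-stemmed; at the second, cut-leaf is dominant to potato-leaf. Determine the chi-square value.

0.090

A dihybrid F₂ with independent assortment and complete dominance at both loci gives a 9:3:3:1 phenotypic ratio.
The 9:3:3:1 ratio has 16 parts, so with N = 472 the expected counts are:
  purple-stemmed cut-leaf: 472 × 9/16 = 265.5
  purple-stemmed potato-leaf: 472 × 3/16 = 88.5
  green-stemmed cut-leaf: 472 × 3/16 = 88.5
  green-stemmed potato-leaf: 472 × 1/16 = 29.5
χ² = Σ (O − E)² / E
  purple-stemmed cut-leaf: (264 − 265.5)² / 265.5 = 0.0085
  purple-stemmed potato-leaf: (91 − 88.5)² / 88.5 = 0.0706
  green-stemmed cut-leaf: (88 − 88.5)² / 88.5 = 0.0028
  green-stemmed potato-leaf: (29 − 29.5)² / 29.5 = 0.0085
χ² = 0.0085 + 0.0706 + 0.0028 + 0.0085 = 0.0904 ≈ 0.090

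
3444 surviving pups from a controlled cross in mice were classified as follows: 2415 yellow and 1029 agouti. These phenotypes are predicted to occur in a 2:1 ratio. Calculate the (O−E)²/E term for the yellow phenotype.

Under the 2:1 hypothesis (Σ ratio = 3, N = 3444):
  yellow: 3444 × 2/3 = 2296
  agouti: 3444 × 1/3 = 1148
Contribution of yellow: (2415 − 2296)² / 2296 = 6.1677

6.168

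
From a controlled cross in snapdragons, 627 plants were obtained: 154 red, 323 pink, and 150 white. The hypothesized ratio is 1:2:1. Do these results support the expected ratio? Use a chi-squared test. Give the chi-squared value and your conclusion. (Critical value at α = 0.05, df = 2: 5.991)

0.627; consistent

Expected counts for N = 627 under a 1:2:1 ratio (total parts = 4):
  red: 627 × 1/4 = 156.75
  pink: 627 × 2/4 = 313.5
  white: 627 × 1/4 = 156.75
χ² = Σ (O − E)² / E
  red: (154 − 156.75)² / 156.75 = 0.0482
  pink: (323 − 313.5)² / 313.5 = 0.2879
  white: (150 − 156.75)² / 156.75 = 0.2907
χ² = 0.0482 + 0.2879 + 0.2907 = 0.6268 ≈ 0.627
Degrees of freedom = 3 − 1 = 2; critical value at α = 0.05 is 5.991.
Since 0.627 < 5.991, we fail to reject the null hypothesis — the data are consistent with the 1:2:1 ratio.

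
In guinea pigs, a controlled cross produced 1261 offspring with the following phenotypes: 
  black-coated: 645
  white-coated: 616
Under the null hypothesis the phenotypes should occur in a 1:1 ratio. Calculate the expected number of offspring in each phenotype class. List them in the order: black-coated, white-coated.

630.5, 630.5

Expected counts for N = 1261 under a 1:1 ratio (total parts = 2):
  black-coated: 1261 × 1/2 = 630.5
  white-coated: 1261 × 1/2 = 630.5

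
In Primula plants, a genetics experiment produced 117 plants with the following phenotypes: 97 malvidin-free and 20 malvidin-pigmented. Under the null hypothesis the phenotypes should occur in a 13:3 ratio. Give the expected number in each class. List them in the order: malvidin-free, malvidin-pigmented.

Under the 13:3 hypothesis (Σ ratio = 16, N = 117):
  malvidin-free: 117 × 13/16 = 95.0625
  malvidin-pigmented: 117 × 3/16 = 21.9375

95.0625, 21.9375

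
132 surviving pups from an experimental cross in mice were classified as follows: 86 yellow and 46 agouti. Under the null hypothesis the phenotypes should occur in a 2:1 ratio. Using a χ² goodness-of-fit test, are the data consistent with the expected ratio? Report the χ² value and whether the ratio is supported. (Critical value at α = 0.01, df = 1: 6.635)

0.136; consistent

Total ratio parts = 3. Expected numbers out of 132:
  yellow: 132 × 2/3 = 88
  agouti: 132 × 1/3 = 44
χ² = Σ (O − E)² / E
  yellow: (86 − 88)² / 88 = 0.0455
  agouti: (46 − 44)² / 44 = 0.0909
χ² = 0.0455 + 0.0909 = 0.1364 ≈ 0.136
Degrees of freedom = 2 − 1 = 1; critical value at α = 0.01 is 6.635.
Since 0.136 < 6.635, we fail to reject the null hypothesis — the data are consistent with the 2:1 ratio.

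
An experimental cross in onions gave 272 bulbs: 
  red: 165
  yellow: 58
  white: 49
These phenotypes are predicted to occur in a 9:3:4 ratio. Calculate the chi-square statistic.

7.211

Under the 9:3:4 hypothesis (Σ ratio = 16, N = 272):
  red: 272 × 9/16 = 153
  yellow: 272 × 3/16 = 51
  white: 272 × 4/16 = 68
χ² = Σ (O − E)² / E
  red: (165 − 153)² / 153 = 0.9412
  yellow: (58 − 51)² / 51 = 0.9608
  white: (49 − 68)² / 68 = 5.3088
χ² = 0.9412 + 0.9608 + 5.3088 = 7.2108 ≈ 7.211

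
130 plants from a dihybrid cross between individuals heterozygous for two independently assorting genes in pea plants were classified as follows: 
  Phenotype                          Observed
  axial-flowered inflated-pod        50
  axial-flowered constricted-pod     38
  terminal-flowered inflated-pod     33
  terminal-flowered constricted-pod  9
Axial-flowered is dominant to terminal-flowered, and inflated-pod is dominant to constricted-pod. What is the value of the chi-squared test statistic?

18.075

A dihybrid F₂ with independent assortment and complete dominance at both loci gives a 9:3:3:1 phenotypic ratio.
Expected counts for N = 130 under a 9:3:3:1 ratio (total parts = 16):
  axial-flowered inflated-pod: 130 × 9/16 = 73.125
  axial-flowered constricted-pod: 130 × 3/16 = 24.375
  terminal-flowered inflated-pod: 130 × 3/16 = 24.375
  terminal-flowered constricted-pod: 130 × 1/16 = 8.125
χ² = Σ (O − E)² / E
  axial-flowered inflated-pod: (50 − 73.125)² / 73.125 = 7.3130
  axial-flowered constricted-pod: (38 − 24.375)² / 24.375 = 7.6160
  terminal-flowered inflated-pod: (33 − 24.375)² / 24.375 = 3.0519
  terminal-flowered constricted-pod: (9 − 8.125)² / 8.125 = 0.0942
χ² = 7.3130 + 7.6160 + 3.0519 + 0.0942 = 18.0751 ≈ 18.075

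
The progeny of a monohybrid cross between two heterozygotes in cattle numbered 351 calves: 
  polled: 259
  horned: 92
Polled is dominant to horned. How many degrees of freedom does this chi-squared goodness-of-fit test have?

For a monohybrid cross between heterozygotes with complete dominance, the expected phenotypic ratio is 3:1.
A goodness-of-fit test with 2 phenotype classes has df = 2 − 1 = 1.

1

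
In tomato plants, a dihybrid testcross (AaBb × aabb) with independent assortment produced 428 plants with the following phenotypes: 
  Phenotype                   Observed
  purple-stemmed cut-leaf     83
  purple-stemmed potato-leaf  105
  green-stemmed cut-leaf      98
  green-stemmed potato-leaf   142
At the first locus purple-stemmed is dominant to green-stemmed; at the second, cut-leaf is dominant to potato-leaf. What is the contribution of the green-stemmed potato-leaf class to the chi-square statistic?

11.449

A dihybrid testcross with independent assortment gives a 1:1:1:1 ratio.
The 1:1:1:1 ratio has 4 parts, so with N = 428 the expected counts are:
  purple-stemmed cut-leaf: 428 × 1/4 = 107
  purple-stemmed potato-leaf: 428 × 1/4 = 107
  green-stemmed cut-leaf: 428 × 1/4 = 107
  green-stemmed potato-leaf: 428 × 1/4 = 107
Contribution of green-stemmed potato-leaf: (142 − 107)² / 107 = 11.4486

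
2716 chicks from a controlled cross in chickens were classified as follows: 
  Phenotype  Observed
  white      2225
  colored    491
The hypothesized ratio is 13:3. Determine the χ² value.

0.805

Under the 13:3 hypothesis (Σ ratio = 16, N = 2716):
  white: 2716 × 13/16 = 2206.75
  colored: 2716 × 3/16 = 509.25
χ² = Σ (O − E)² / E
  white: (2225 − 2206.75)² / 2206.75 = 0.1509
  colored: (491 − 509.25)² / 509.25 = 0.6540
χ² = 0.1509 + 0.6540 = 0.8049 ≈ 0.805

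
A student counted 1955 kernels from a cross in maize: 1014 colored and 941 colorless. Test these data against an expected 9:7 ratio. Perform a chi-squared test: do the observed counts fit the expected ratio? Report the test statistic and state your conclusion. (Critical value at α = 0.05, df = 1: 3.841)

15.261; not consistent

Total ratio parts = 16. Expected numbers out of 1955:
  colored: 1955 × 9/16 = 1099.6875
  colorless: 1955 × 7/16 = 855.3125
χ² = Σ (O − E)² / E
  colored: (1014 − 1099.6875)² / 1099.6875 = 6.6768
  colorless: (941 − 855.3125)² / 855.3125 = 8.5844
χ² = 6.6768 + 8.5844 = 15.2612 ≈ 15.261
Degrees of freedom = 2 − 1 = 1; critical value at α = 0.05 is 3.841.
Since 15.261 > 3.841, we reject the null hypothesis — the data do not fit the 9:7 ratio.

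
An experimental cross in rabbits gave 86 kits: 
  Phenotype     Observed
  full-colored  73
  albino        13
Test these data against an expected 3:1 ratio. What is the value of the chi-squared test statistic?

4.481

Total ratio parts = 4. Expected numbers out of 86:
  full-colored: 86 × 3/4 = 64.5
  albino: 86 × 1/4 = 21.5
χ² = Σ (O − E)² / E
  full-colored: (73 − 64.5)² / 64.5 = 1.1202
  albino: (13 − 21.5)² / 21.5 = 3.3605
χ² = 1.1202 + 3.3605 = 4.4807 ≈ 4.481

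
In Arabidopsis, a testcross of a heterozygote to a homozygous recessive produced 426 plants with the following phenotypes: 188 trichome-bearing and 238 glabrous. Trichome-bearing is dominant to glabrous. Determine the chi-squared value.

A testcross of a heterozygote (Aa × aa) gives a 1:1 phenotypic ratio.
Under the 1:1 hypothesis (Σ ratio = 2, N = 426):
  trichome-bearing: 426 × 1/2 = 213
  glabrous: 426 × 1/2 = 213
χ² = Σ (O − E)² / E
  trichome-bearing: (188 − 213)² / 213 = 2.9343
  glabrous: (238 − 213)² / 213 = 2.9343
χ² = 2.9343 + 2.9343 = 5.8686 ≈ 5.869

5.869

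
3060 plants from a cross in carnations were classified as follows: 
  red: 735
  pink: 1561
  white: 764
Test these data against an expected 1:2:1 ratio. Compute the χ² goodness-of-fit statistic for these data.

1.806

The 1:2:1 ratio has 4 parts, so with N = 3060 the expected counts are:
  red: 3060 × 1/4 = 765
  pink: 3060 × 2/4 = 1530
  white: 3060 × 1/4 = 765
χ² = Σ (O − E)² / E
  red: (735 − 765)² / 765 = 1.1765
  pink: (1561 − 1530)² / 1530 = 0.6281
  white: (764 − 765)² / 765 = 0.0013
χ² = 1.1765 + 0.6281 + 0.0013 = 1.8059 ≈ 1.806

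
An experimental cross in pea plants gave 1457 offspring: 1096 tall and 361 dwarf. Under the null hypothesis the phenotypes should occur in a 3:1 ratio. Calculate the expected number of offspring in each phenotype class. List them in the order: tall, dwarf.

Total ratio parts = 4. Expected numbers out of 1457:
  tall: 1457 × 3/4 = 1092.75
  dwarf: 1457 × 1/4 = 364.25

1092.75, 364.25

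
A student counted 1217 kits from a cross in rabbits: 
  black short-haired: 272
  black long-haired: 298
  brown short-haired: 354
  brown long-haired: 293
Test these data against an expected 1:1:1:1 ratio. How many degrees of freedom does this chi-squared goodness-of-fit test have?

A goodness-of-fit test with 4 phenotype classes has df = 4 − 1 = 3.

3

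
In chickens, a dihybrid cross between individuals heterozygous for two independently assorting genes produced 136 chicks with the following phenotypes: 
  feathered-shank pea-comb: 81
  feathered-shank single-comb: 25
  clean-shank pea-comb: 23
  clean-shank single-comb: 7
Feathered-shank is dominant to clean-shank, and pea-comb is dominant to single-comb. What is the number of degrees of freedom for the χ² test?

3

A dihybrid F₂ with independent assortment and complete dominance at both loci gives a 9:3:3:1 phenotypic ratio.
A goodness-of-fit test with 4 phenotype classes has df = 4 − 1 = 3.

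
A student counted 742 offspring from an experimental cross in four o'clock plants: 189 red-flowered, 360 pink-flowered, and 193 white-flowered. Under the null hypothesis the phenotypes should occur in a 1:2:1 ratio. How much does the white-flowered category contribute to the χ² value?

0.303

Expected counts for N = 742 under a 1:2:1 ratio (total parts = 4):
  red-flowered: 742 × 1/4 = 185.5
  pink-flowered: 742 × 2/4 = 371
  white-flowered: 742 × 1/4 = 185.5
Contribution of white-flowered: (193 − 185.5)² / 185.5 = 0.3032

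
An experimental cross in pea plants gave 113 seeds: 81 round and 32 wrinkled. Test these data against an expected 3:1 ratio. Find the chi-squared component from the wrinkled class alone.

Under the 3:1 hypothesis (Σ ratio = 4, N = 113):
  round: 113 × 3/4 = 84.75
  wrinkled: 113 × 1/4 = 28.25
Contribution of wrinkled: (32 − 28.25)² / 28.25 = 0.4978

0.498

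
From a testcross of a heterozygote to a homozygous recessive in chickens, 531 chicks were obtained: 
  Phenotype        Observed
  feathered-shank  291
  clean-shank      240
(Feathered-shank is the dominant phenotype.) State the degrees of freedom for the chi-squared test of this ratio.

A testcross of a heterozygote (Aa × aa) gives a 1:1 phenotypic ratio.
A goodness-of-fit test with 2 phenotype classes has df = 2 − 1 = 1.

1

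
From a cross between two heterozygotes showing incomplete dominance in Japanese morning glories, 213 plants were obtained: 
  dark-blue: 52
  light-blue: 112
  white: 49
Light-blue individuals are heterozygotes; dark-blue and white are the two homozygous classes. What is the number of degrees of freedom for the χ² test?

2

With incomplete dominance, a heterozygote × heterozygote cross gives a 1:2:1 phenotypic ratio.
A goodness-of-fit test with 3 phenotype classes has df = 3 − 1 = 2.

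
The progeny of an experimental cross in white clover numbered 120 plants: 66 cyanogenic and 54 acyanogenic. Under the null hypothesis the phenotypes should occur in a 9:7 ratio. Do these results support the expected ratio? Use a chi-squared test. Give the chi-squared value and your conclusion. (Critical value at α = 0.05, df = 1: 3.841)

0.076; consistent

Total ratio parts = 16. Expected numbers out of 120:
  cyanogenic: 120 × 9/16 = 67.5
  acyanogenic: 120 × 7/16 = 52.5
χ² = Σ (O − E)² / E
  cyanogenic: (66 − 67.5)² / 67.5 = 0.0333
  acyanogenic: (54 − 52.5)² / 52.5 = 0.0429
χ² = 0.0333 + 0.0429 = 0.0762 ≈ 0.076
Degrees of freedom = 2 − 1 = 1; critical value at α = 0.05 is 3.841.
Since 0.076 < 3.841, we fail to reject the null hypothesis — the data are consistent with the 9:7 ratio.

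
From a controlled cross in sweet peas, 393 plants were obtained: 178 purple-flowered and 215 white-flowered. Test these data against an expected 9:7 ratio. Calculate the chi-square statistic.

The 9:7 ratio has 16 parts, so with N = 393 the expected counts are:
  purple-flowered: 393 × 9/16 = 221.0625
  white-flowered: 393 × 7/16 = 171.9375
χ² = Σ (O − E)² / E
  purple-flowered: (178 − 221.0625)² / 221.0625 = 8.3885
  white-flowered: (215 − 171.9375)² / 171.9375 = 10.7852
χ² = 8.3885 + 10.7852 = 19.1737 ≈ 19.174

19.174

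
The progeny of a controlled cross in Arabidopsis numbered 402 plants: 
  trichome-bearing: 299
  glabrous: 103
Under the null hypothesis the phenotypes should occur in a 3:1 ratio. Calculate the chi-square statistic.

Expected counts for N = 402 under a 3:1 ratio (total parts = 4):
  trichome-bearing: 402 × 3/4 = 301.5
  glabrous: 402 × 1/4 = 100.5
χ² = Σ (O − E)² / E
  trichome-bearing: (299 − 301.5)² / 301.5 = 0.0207
  glabrous: (103 − 100.5)² / 100.5 = 0.0622
χ² = 0.0207 + 0.0622 = 0.0829 ≈ 0.083

0.083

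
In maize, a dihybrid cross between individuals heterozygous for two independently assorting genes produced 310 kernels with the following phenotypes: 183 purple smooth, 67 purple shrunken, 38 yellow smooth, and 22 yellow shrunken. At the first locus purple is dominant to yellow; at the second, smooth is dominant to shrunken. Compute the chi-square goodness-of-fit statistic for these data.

A dihybrid F₂ with independent assortment and complete dominance at both loci gives a 9:3:3:1 phenotypic ratio.
The 9:3:3:1 ratio has 16 parts, so with N = 310 the expected counts are:
  purple smooth: 310 × 9/16 = 174.375
  purple shrunken: 310 × 3/16 = 58.125
  yellow smooth: 310 × 3/16 = 58.125
  yellow shrunken: 310 × 1/16 = 19.375
χ² = Σ (O − E)² / E
  purple smooth: (183 − 174.375)² / 174.375 = 0.4266
  purple shrunken: (67 − 58.125)² / 58.125 = 1.3551
  yellow smooth: (38 − 58.125)² / 58.125 = 6.9680
  yellow shrunken: (22 − 19.375)² / 19.375 = 0.3556
χ² = 0.4266 + 1.3551 + 6.9680 + 0.3556 = 9.1053 ≈ 9.105

9.105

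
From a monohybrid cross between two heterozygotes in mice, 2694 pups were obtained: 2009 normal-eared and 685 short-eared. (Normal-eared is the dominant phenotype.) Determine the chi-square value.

0.262

For a monohybrid cross between heterozygotes with complete dominance, the expected phenotypic ratio is 3:1.
Under the 3:1 hypothesis (Σ ratio = 4, N = 2694):
  normal-eared: 2694 × 3/4 = 2020.5
  short-eared: 2694 × 1/4 = 673.5
χ² = Σ (O − E)² / E
  normal-eared: (2009 − 2020.5)² / 2020.5 = 0.0655
  short-eared: (685 − 673.5)² / 673.5 = 0.1964
χ² = 0.0655 + 0.1964 = 0.2619 ≈ 0.262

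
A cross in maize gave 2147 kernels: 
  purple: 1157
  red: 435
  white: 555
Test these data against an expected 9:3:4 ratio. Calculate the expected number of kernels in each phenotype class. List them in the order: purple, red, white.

1207.6875, 402.5625, 536.75

Under the 9:3:4 hypothesis (Σ ratio = 16, N = 2147):
  purple: 2147 × 9/16 = 1207.6875
  red: 2147 × 3/16 = 402.5625
  white: 2147 × 4/16 = 536.75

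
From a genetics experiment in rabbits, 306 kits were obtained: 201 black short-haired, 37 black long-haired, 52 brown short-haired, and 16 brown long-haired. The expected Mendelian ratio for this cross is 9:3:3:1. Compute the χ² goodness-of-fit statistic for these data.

13.094

The 9:3:3:1 ratio has 16 parts, so with N = 306 the expected counts are:
  black short-haired: 306 × 9/16 = 172.125
  black long-haired: 306 × 3/16 = 57.375
  brown short-haired: 306 × 3/16 = 57.375
  brown long-haired: 306 × 1/16 = 19.125
χ² = Σ (O − E)² / E
  black short-haired: (201 − 172.125)² / 172.125 = 4.8440
  black long-haired: (37 − 57.375)² / 57.375 = 7.2356
  brown short-haired: (52 − 57.375)² / 57.375 = 0.5035
  brown long-haired: (16 − 19.125)² / 19.125 = 0.5106
χ² = 4.8440 + 7.2356 + 0.5035 + 0.5106 = 13.0937 ≈ 13.094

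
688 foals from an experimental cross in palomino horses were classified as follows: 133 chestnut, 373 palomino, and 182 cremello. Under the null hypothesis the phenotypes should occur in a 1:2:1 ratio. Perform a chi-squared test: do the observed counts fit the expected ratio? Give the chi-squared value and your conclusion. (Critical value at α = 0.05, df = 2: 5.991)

11.869; not consistent

Under the 1:2:1 hypothesis (Σ ratio = 4, N = 688):
  chestnut: 688 × 1/4 = 172
  palomino: 688 × 2/4 = 344
  cremello: 688 × 1/4 = 172
χ² = Σ (O − E)² / E
  chestnut: (133 − 172)² / 172 = 8.8430
  palomino: (373 − 344)² / 344 = 2.4448
  cremello: (182 − 172)² / 172 = 0.5814
χ² = 8.8430 + 2.4448 + 0.5814 = 11.8692 ≈ 11.869
Degrees of freedom = 3 − 1 = 2; critical value at α = 0.05 is 5.991.
Since 11.869 > 5.991, we reject the null hypothesis — the data do not fit the 1:2:1 ratio.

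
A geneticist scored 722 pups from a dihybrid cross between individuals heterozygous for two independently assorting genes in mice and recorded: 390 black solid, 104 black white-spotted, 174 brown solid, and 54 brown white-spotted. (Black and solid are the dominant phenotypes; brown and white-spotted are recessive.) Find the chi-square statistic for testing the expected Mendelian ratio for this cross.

20.678

A dihybrid F₂ with independent assortment and complete dominance at both loci gives a 9:3:3:1 phenotypic ratio.
Expected counts for N = 722 under a 9:3:3:1 ratio (total parts = 16):
  black solid: 722 × 9/16 = 406.125
  black white-spotted: 722 × 3/16 = 135.375
  brown solid: 722 × 3/16 = 135.375
  brown white-spotted: 722 × 1/16 = 45.125
χ² = Σ (O − E)² / E
  black solid: (390 − 406.125)² / 406.125 = 0.6402
  black white-spotted: (104 − 135.375)² / 135.375 = 7.2716
  brown solid: (174 − 135.375)² / 135.375 = 11.0204
  brown white-spotted: (54 − 45.125)² / 45.125 = 1.7455
χ² = 0.6402 + 7.2716 + 11.0204 + 1.7455 = 20.6777 ≈ 20.678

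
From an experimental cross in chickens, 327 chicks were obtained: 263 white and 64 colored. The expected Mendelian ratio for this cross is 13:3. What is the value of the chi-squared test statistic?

0.145

Expected counts for N = 327 under a 13:3 ratio (total parts = 16):
  white: 327 × 13/16 = 265.6875
  colored: 327 × 3/16 = 61.3125
χ² = Σ (O − E)² / E
  white: (263 − 265.6875)² / 265.6875 = 0.0272
  colored: (64 − 61.3125)² / 61.3125 = 0.1178
χ² = 0.0272 + 0.1178 = 0.145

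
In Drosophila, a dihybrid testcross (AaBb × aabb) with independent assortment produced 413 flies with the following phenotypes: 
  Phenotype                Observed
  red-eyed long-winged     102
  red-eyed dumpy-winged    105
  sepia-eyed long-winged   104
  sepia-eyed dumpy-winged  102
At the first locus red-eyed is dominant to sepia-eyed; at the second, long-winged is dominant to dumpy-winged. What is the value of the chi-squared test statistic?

0.065

A dihybrid testcross with independent assortment gives a 1:1:1:1 ratio.
Total ratio parts = 4. Expected numbers out of 413:
  red-eyed long-winged: 413 × 1/4 = 103.25
  red-eyed dumpy-winged: 413 × 1/4 = 103.25
  sepia-eyed long-winged: 413 × 1/4 = 103.25
  sepia-eyed dumpy-winged: 413 × 1/4 = 103.25
χ² = Σ (O − E)² / E
  red-eyed long-winged: (102 − 103.25)² / 103.25 = 0.0151
  red-eyed dumpy-winged: (105 − 103.25)² / 103.25 = 0.0297
  sepia-eyed long-winged: (104 − 103.25)² / 103.25 = 0.0054
  sepia-eyed dumpy-winged: (102 − 103.25)² / 103.25 = 0.0151
χ² = 0.0151 + 0.0297 + 0.0054 + 0.0151 = 0.0653 ≈ 0.065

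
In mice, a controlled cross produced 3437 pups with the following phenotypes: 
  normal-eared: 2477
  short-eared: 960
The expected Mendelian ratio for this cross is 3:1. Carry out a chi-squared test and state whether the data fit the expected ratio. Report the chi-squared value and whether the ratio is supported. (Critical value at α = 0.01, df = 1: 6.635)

15.751; not consistent

The 3:1 ratio has 4 parts, so with N = 3437 the expected counts are:
  normal-eared: 3437 × 3/4 = 2577.75
  short-eared: 3437 × 1/4 = 859.25
χ² = Σ (O − E)² / E
  normal-eared: (2477 − 2577.75)² / 2577.75 = 3.9378
  short-eared: (960 − 859.25)² / 859.25 = 11.8133
χ² = 3.9378 + 11.8133 = 15.7511 ≈ 15.751
Degrees of freedom = 2 − 1 = 1; critical value at α = 0.01 is 6.635.
Since 15.751 > 6.635, we reject the null hypothesis — the data do not fit the 3:1 ratio.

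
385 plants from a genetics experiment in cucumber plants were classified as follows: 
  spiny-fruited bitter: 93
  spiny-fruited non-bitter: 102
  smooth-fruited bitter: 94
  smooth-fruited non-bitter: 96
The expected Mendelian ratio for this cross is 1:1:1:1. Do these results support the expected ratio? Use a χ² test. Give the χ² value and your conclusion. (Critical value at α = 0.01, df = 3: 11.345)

0.506; consistent

Expected counts for N = 385 under a 1:1:1:1 ratio (total parts = 4):
  spiny-fruited bitter: 385 × 1/4 = 96.25
  spiny-fruited non-bitter: 385 × 1/4 = 96.25
  smooth-fruited bitter: 385 × 1/4 = 96.25
  smooth-fruited non-bitter: 385 × 1/4 = 96.25
χ² = Σ (O − E)² / E
  spiny-fruited bitter: (93 − 96.25)² / 96.25 = 0.1097
  spiny-fruited non-bitter: (102 − 96.25)² / 96.25 = 0.3435
  smooth-fruited bitter: (94 − 96.25)² / 96.25 = 0.0526
  smooth-fruited non-bitter: (96 − 96.25)² / 96.25 = 0.0006
χ² = 0.1097 + 0.3435 + 0.0526 + 0.0006 = 0.5064 ≈ 0.506
Degrees of freedom = 4 − 1 = 3; critical value at α = 0.01 is 11.345.
Since 0.506 < 11.345, we fail to reject the null hypothesis — the data are consistent with the 1:1:1:1 ratio.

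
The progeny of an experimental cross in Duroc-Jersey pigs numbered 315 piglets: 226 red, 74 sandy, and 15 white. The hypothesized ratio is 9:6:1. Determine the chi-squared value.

The 9:6:1 ratio has 16 parts, so with N = 315 the expected counts are:
  red: 315 × 9/16 = 177.1875
  sandy: 315 × 6/16 = 118.125
  white: 315 × 1/16 = 19.6875
χ² = Σ (O − E)² / E
  red: (226 − 177.1875)² / 177.1875 = 13.4471
  sandy: (74 − 118.125)² / 118.125 = 16.4827
  white: (15 − 19.6875)² / 19.6875 = 1.1161
χ² = 13.4471 + 16.4827 + 1.1161 = 31.0459 ≈ 31.046

31.046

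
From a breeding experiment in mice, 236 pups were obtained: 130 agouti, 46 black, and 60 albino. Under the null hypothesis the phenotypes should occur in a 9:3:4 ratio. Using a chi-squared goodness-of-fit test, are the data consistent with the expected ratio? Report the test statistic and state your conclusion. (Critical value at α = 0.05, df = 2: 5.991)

Total ratio parts = 16. Expected numbers out of 236:
  agouti: 236 × 9/16 = 132.75
  black: 236 × 3/16 = 44.25
  albino: 236 × 4/16 = 59
χ² = Σ (O − E)² / E
  agouti: (130 − 132.75)² / 132.75 = 0.0570
  black: (46 − 44.25)² / 44.25 = 0.0692
  albino: (60 − 59)² / 59 = 0.0169
χ² = 0.0570 + 0.0692 + 0.0169 = 0.1431 ≈ 0.143
Degrees of freedom = 3 − 1 = 2; critical value at α = 0.05 is 5.991.
Since 0.143 < 5.991, we fail to reject the null hypothesis — the data are consistent with the 9:3:4 ratio.

0.143; consistent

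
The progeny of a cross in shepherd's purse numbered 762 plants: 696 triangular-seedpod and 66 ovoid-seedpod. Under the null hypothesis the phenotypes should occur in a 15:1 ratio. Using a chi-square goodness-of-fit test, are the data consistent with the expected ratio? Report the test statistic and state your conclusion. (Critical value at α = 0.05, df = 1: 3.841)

7.562; not consistent

The 15:1 ratio has 16 parts, so with N = 762 the expected counts are:
  triangular-seedpod: 762 × 15/16 = 714.375
  ovoid-seedpod: 762 × 1/16 = 47.625
χ² = Σ (O − E)² / E
  triangular-seedpod: (696 − 714.375)² / 714.375 = 0.4726
  ovoid-seedpod: (66 − 47.625)² / 47.625 = 7.0896
χ² = 0.4726 + 7.0896 = 7.5622 ≈ 7.562
Degrees of freedom = 2 − 1 = 1; critical value at α = 0.05 is 3.841.
Since 7.562 > 3.841, we reject the null hypothesis — the data do not fit the 15:1 ratio.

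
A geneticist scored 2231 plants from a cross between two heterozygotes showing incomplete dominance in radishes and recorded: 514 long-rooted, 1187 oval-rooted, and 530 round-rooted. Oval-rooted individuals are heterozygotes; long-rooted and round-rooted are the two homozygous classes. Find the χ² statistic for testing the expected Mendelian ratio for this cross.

9.395

With incomplete dominance, a heterozygote × heterozygote cross gives a 1:2:1 phenotypic ratio.
Total ratio parts = 4. Expected numbers out of 2231:
  long-rooted: 2231 × 1/4 = 557.75
  oval-rooted: 2231 × 2/4 = 1115.5
  round-rooted: 2231 × 1/4 = 557.75
χ² = Σ (O − E)² / E
  long-rooted: (514 − 557.75)² / 557.75 = 3.4318
  oval-rooted: (1187 − 1115.5)² / 1115.5 = 4.5829
  round-rooted: (530 − 557.75)² / 557.75 = 1.3807
χ² = 3.4318 + 4.5829 + 1.3807 = 9.3954 ≈ 9.395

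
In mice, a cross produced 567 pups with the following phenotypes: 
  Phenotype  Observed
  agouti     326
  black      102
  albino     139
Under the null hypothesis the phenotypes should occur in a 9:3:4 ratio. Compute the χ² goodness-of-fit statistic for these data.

The 9:3:4 ratio has 16 parts, so with N = 567 the expected counts are:
  agouti: 567 × 9/16 = 318.9375
  black: 567 × 3/16 = 106.3125
  albino: 567 × 4/16 = 141.75
χ² = Σ (O − E)² / E
  agouti: (326 − 318.9375)² / 318.9375 = 0.1564
  black: (102 − 106.3125)² / 106.3125 = 0.1749
  albino: (139 − 141.75)² / 141.75 = 0.0534
χ² = 0.1564 + 0.1749 + 0.0534 = 0.3847 ≈ 0.385

0.385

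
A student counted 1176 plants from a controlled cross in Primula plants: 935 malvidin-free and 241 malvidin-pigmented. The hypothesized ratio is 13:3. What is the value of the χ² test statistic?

Expected counts for N = 1176 under a 13:3 ratio (total parts = 16):
  malvidin-free: 1176 × 13/16 = 955.5
  malvidin-pigmented: 1176 × 3/16 = 220.5
χ² = Σ (O − E)² / E
  malvidin-free: (935 − 955.5)² / 955.5 = 0.4398
  malvidin-pigmented: (241 − 220.5)² / 220.5 = 1.9059
χ² = 0.4398 + 1.9059 = 2.3457 ≈ 2.346

2.346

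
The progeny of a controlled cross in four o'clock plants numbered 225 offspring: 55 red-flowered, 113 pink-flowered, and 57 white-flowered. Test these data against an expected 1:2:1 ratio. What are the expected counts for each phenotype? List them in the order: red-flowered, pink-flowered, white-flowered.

The 1:2:1 ratio has 4 parts, so with N = 225 the expected counts are:
  red-flowered: 225 × 1/4 = 56.25
  pink-flowered: 225 × 2/4 = 112.5
  white-flowered: 225 × 1/4 = 56.25

56.25, 112.5, 56.25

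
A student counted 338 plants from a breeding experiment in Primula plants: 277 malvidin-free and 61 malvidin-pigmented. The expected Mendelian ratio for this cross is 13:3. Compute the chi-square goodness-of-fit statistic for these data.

0.110

Expected counts for N = 338 under a 13:3 ratio (total parts = 16):
  malvidin-free: 338 × 13/16 = 274.625
  malvidin-pigmented: 338 × 3/16 = 63.375
χ² = Σ (O − E)² / E
  malvidin-free: (277 − 274.625)² / 274.625 = 0.0205
  malvidin-pigmented: (61 − 63.375)² / 63.375 = 0.0890
χ² = 0.0205 + 0.0890 = 0.1095 ≈ 0.110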